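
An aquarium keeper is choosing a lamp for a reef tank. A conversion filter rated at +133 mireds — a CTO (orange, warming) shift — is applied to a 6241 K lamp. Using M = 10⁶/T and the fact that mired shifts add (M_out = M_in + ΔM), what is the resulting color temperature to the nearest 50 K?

3400 K

M_in = 10⁶/6241 = 160.23 mireds.
M_out = 160.23 + (+133) = 293.23 mireds.
T_out = 10⁶/293.23 = 3410.3 K → 3400 K.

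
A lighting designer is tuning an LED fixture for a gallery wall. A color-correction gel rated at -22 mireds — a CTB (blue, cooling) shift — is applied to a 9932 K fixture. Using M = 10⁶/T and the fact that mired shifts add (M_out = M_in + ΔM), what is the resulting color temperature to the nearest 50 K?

12700 K

M_in = 10⁶/9932 = 100.68 mireds.
M_out = 100.68 + (-22) = 78.68 mireds.
T_out = 10⁶/78.68 = 12709.0 K → 12700 K.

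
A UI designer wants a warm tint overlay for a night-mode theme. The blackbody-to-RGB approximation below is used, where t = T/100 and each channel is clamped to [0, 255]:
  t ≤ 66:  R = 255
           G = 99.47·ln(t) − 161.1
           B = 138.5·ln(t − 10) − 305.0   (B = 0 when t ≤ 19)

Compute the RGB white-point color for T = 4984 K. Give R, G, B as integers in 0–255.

t = 4984/100 = 49.84; the t ≤ 66 branch applies.
R = 255 by definition for t ≤ 66.
G = 99.47·ln 49.84 − 161.1 = 99.47·3.9088 − 161.1 = 227.710.
B = 138.5·ln(49.84 − 10) − 305.0 = 138.5·ln 39.84 − 305.0 = 138.5·3.6849 − 305.0 = 205.355.
Rounded: (255, 228, 205).

R=255, G=228, B=205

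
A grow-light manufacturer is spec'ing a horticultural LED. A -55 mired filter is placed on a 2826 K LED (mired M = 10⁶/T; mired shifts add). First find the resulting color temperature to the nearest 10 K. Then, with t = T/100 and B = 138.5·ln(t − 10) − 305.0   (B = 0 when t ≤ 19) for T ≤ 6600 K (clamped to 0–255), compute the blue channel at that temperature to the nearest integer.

M_in = 10⁶/2826 = 353.86; M_out = 353.86 + (-55) = 298.86.
T_out = 10⁶/298.86 = 3346.1 K → 3350 K; t = 33.5.
B = 138.5·ln(33.5 − 10) − 305.0 = 138.5·ln 23.5 − 305.0 = 138.5·3.1570 − 305.0 = 132.245.
Rounded: 132.

132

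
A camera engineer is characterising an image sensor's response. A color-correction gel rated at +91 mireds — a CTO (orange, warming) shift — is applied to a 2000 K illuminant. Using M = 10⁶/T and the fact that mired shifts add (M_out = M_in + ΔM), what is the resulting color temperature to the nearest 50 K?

1700 K

M_in = 10⁶/2000 = 500.00 mireds.
M_out = 500.00 + (+91) = 591.00 mireds.
T_out = 10⁶/591.00 = 1692.0 K → 1700 K.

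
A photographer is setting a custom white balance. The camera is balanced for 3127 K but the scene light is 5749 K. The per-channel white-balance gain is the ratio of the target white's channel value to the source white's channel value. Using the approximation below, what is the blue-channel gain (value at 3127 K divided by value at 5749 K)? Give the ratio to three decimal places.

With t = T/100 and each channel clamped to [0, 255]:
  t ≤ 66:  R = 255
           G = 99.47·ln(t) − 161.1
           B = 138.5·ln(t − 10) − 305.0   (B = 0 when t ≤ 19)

0.516

At 5749 K (t = 57.49):
  B = 138.5·ln(57.49 − 10) − 305.0 = 138.5·ln 47.49 − 305.0 = 138.5·3.8605 − 305.0 = 229.682.
At 3127 K (t = 31.27):
  B = 138.5·ln(31.27 − 10) − 305.0 = 138.5·ln 21.27 − 305.0 = 138.5·3.0573 − 305.0 = 118.436.
Gain = 118.436 / 229.682 = 0.5157 → 0.516.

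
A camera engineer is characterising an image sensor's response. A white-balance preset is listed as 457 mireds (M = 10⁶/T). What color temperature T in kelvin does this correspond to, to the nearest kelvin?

2188 K

T = 10⁶ / 457 = 2188.18 K → 2188 K.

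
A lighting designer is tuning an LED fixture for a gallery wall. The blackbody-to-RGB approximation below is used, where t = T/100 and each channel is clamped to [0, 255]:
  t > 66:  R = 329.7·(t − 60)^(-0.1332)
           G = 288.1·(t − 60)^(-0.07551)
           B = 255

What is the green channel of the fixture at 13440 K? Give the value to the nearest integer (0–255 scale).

t = 13440/100 = 134.4; the t > 66 branch applies.
G = 288.1·(134.4 − 60)^(-0.07551) = 288.1·74.4^(-0.07551) = 288.1·0.72223 = 208.075.
Rounded: 208.

208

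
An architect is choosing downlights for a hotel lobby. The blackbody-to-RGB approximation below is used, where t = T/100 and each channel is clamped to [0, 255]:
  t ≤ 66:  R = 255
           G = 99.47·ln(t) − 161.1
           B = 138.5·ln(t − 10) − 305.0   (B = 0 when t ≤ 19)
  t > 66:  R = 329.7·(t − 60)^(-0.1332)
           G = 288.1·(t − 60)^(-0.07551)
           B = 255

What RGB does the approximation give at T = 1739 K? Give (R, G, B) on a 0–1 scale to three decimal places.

(1.000, 0.482, 0.000)

t = 1739/100 = 17.39; the t ≤ 66 branch applies.
R = 255 by definition for t ≤ 66.
G = 99.47·ln 17.39 − 161.1 = 99.47·2.8559 − 161.1 = 122.976.
t = 17.39 ≤ 19, so B = 0.
Dividing each by 255: (1.0000, 0.4823, 0.0000) → (1.000, 0.482, 0.000).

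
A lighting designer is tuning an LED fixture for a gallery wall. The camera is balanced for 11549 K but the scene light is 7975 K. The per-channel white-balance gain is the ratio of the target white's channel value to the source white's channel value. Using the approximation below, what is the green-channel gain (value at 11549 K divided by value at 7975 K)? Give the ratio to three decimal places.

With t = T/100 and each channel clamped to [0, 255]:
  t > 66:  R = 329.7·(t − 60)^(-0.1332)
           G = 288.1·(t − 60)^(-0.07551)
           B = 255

0.925

At 7975 K (t = 79.75):
  G = 288.1·(79.75 − 60)^(-0.07551) = 288.1·19.75^(-0.07551) = 288.1·0.79831 = 229.993.
At 11549 K (t = 115.49):
  G = 288.1·(115.49 − 60)^(-0.07551) = 288.1·55.49^(-0.07551) = 288.1·0.73840 = 212.734.
Gain = 212.734 / 229.993 = 0.9250 → 0.925.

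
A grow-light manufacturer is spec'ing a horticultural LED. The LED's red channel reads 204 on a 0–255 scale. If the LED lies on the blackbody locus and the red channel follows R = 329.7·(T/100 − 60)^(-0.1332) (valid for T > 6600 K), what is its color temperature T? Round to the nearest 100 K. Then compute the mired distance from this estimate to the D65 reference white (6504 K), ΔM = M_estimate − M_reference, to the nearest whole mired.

(t − 60)^(-0.1332) = 204/329.7 = 0.61874.
t − 60 = 0.61874^(1/-0.1332) = 0.61874^(-7.508) = 36.748, so t = 96.748.
T = 100·t = 9675 K → 9700 K to the nearest 100 K.
M_estimate = 10⁶/9700 = 103.09; M_reference = 10⁶/6504 = 153.75.
ΔM = 103.09 − 153.75 = -50.66 → -51 mireds.

-51 mireds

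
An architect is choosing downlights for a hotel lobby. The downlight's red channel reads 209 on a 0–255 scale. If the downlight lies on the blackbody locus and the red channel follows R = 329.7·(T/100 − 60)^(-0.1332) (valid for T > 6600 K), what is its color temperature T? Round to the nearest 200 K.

(t − 60)^(-0.1332) = 209/329.7 = 0.63391.
t − 60 = 0.63391^(1/-0.1332) = 0.63391^(-7.508) = 30.639, so t = 90.639.
T = 100·t = 9064 K → 9000 K to the nearest 200 K.

9000 K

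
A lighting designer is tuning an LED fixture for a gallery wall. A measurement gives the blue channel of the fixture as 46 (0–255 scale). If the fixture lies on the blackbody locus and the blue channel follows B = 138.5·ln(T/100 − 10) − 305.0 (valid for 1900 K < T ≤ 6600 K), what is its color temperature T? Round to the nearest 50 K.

2250 K

ln(t − 10) = (46 + 305.0) / 138.5 = 2.5343.
t − 10 = e^2.5343 = 12.608, so t = 22.608.
T = 100·t = 2261 K → 2250 K to the nearest 50 K.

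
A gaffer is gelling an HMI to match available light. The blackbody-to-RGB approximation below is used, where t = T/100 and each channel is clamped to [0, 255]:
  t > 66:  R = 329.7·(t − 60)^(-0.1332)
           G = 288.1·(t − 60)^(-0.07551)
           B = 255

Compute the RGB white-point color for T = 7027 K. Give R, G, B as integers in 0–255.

t = 7027/100 = 70.27; the t > 66 branch applies.
R = 329.7·(70.27 − 60)^(-0.1332) = 329.7·10.27^(-0.1332) = 329.7·0.73326 = 241.756.
G = 288.1·(70.27 − 60)^(-0.07551) = 288.1·10.27^(-0.07551) = 288.1·0.83872 = 241.635.
B = 255 by definition for t > 66.
Rounded: (242, 242, 255).

R=242, G=242, B=255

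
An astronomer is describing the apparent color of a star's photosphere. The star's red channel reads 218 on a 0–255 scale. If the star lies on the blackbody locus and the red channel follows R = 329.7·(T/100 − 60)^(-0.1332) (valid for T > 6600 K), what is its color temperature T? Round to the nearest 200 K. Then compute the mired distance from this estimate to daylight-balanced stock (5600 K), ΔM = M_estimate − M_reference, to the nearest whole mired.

-57 mireds

(t − 60)^(-0.1332) = 218/329.7 = 0.66121.
t − 60 = 0.66121^(1/-0.1332) = 0.66121^(-7.508) = 22.326, so t = 82.326.
T = 100·t = 8233 K → 8200 K to the nearest 200 K.
M_estimate = 10⁶/8200 = 121.95; M_reference = 10⁶/5600 = 178.57.
ΔM = 121.95 − 178.57 = -56.62 → -57 mireds.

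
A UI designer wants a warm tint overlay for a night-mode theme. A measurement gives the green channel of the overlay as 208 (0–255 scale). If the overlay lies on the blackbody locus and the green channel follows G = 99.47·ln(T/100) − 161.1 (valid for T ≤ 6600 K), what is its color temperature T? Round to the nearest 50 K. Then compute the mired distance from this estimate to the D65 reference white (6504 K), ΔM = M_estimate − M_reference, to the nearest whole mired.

ln t = (208 + 161.1) / 99.47 = 3.7107.
t = e^3.7107 = 40.881.
T = 100·t = 4088 K → 4100 K to the nearest 50 K.
M_estimate = 10⁶/4100 = 243.90; M_reference = 10⁶/6504 = 153.75.
ΔM = 243.90 − 153.75 = 90.15 → +90 mireds.

+90 mireds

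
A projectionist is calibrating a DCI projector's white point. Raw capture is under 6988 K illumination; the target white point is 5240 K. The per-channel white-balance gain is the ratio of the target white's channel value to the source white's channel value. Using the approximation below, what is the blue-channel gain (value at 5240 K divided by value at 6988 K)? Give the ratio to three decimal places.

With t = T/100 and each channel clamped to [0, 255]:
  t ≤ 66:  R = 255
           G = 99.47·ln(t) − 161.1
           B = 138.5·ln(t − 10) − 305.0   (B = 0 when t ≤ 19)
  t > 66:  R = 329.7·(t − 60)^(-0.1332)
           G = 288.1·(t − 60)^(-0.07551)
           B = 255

0.839

At 6988 K (t = 69.88):
  B = 255 by definition for t > 66.
At 5240 K (t = 52.4):
  B = 138.5·ln(52.4 − 10) − 305.0 = 138.5·ln 42.4 − 305.0 = 138.5·3.7471 − 305.0 = 213.980.
Gain = 213.980 / 255.000 = 0.8391 → 0.839.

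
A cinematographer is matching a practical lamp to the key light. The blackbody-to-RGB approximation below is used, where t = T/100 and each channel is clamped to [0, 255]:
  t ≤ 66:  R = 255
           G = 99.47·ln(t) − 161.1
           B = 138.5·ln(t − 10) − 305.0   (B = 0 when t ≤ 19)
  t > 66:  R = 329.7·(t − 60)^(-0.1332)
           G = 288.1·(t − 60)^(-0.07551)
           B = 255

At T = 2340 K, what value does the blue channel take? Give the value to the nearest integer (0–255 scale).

54

t = 2340/100 = 23.4; the t ≤ 66 branch applies.
B = 138.5·ln(23.4 − 10) − 305.0 = 138.5·ln 13.4 − 305.0 = 138.5·2.5953 − 305.0 = 54.443.
Rounded: 54.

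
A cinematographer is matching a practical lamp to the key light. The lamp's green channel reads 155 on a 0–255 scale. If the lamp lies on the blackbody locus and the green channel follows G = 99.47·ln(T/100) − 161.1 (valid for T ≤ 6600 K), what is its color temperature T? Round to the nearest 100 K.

ln t = (155 + 161.1) / 99.47 = 3.1778.
t = e^3.1778 = 23.995.
T = 100·t = 2399 K → 2400 K to the nearest 100 K.

2400 K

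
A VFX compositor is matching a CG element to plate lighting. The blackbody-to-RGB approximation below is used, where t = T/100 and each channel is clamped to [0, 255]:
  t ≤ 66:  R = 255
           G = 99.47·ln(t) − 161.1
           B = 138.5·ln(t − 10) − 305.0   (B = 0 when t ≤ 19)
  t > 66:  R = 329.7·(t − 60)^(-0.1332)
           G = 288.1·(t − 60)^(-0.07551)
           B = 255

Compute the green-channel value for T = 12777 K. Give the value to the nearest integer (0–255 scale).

t = 12777/100 = 127.77; the t > 66 branch applies.
G = 288.1·(127.77 − 60)^(-0.07551) = 288.1·67.77^(-0.07551) = 288.1·0.72734 = 209.547.
Rounded: 210.

210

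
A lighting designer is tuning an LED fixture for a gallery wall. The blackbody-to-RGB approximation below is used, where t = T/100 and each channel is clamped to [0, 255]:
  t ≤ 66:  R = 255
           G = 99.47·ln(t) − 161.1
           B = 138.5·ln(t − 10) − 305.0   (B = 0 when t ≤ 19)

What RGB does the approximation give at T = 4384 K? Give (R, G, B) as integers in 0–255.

(255, 215, 183)

t = 4384/100 = 43.84; the t ≤ 66 branch applies.
R = 255 by definition for t ≤ 66.
G = 99.47·ln 43.84 − 161.1 = 99.47·3.7805 − 161.1 = 214.951.
B = 138.5·ln(43.84 − 10) − 305.0 = 138.5·ln 33.84 − 305.0 = 138.5·3.5216 − 305.0 = 182.748.
Rounded: (255, 215, 183).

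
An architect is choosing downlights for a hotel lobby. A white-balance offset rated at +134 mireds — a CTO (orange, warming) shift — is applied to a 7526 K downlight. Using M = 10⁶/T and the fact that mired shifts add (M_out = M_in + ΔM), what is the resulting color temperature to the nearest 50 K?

3750 K

M_in = 10⁶/7526 = 132.87 mireds.
M_out = 132.87 + (+134) = 266.87 mireds.
T_out = 10⁶/266.87 = 3747.1 K → 3750 K.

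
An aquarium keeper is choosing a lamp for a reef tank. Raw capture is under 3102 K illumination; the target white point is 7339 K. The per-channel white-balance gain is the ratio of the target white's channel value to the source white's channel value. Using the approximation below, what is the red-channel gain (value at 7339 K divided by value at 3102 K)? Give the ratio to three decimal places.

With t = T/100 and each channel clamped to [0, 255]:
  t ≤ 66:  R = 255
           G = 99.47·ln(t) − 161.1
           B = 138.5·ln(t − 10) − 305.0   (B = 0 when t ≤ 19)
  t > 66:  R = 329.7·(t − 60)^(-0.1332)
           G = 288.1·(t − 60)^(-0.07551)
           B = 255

0.915

At 3102 K (t = 31.02):
  R = 255 by definition for t ≤ 66.
At 7339 K (t = 73.39):
  R = 329.7·(73.39 − 60)^(-0.1332) = 329.7·13.39^(-0.1332) = 329.7·0.70780 = 233.363.
Gain = 233.363 / 255.000 = 0.9151 → 0.915.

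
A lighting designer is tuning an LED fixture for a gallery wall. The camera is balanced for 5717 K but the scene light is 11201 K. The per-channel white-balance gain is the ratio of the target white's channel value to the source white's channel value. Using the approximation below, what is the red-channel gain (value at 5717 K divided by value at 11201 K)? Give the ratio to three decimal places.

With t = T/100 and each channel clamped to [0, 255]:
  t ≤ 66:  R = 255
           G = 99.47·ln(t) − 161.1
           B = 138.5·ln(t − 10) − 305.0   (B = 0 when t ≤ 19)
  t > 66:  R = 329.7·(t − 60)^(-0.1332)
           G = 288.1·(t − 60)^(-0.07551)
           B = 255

At 11201 K (t = 112.01):
  R = 329.7·(112.01 − 60)^(-0.1332) = 329.7·52.01^(-0.1332) = 329.7·0.59077 = 194.776.
At 5717 K (t = 57.17):
  R = 255 by definition for t ≤ 66.
Gain = 255.000 / 194.776 = 1.3092 → 1.309.

1.309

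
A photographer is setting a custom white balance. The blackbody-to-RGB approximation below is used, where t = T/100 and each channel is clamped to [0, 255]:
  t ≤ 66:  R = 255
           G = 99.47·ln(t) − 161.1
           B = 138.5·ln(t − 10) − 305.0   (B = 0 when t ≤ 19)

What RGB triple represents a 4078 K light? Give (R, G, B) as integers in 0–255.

(255, 208, 170)

t = 4078/100 = 40.78; the t ≤ 66 branch applies.
R = 255 by definition for t ≤ 66.
G = 99.47·ln 40.78 − 161.1 = 99.47·3.7082 − 161.1 = 207.754.
B = 138.5·ln(40.78 − 10) − 305.0 = 138.5·ln 30.78 − 305.0 = 138.5·3.4269 − 305.0 = 169.621.
Rounded: (255, 208, 170).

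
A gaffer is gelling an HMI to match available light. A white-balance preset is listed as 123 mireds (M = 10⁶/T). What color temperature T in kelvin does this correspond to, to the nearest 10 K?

T = 10⁶ / 123 = 8130.08 K → 8130 K.

8130 K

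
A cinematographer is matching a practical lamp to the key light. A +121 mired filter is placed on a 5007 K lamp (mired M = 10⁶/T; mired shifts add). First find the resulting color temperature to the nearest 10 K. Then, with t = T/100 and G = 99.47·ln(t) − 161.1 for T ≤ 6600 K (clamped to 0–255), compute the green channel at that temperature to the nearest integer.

M_in = 10⁶/5007 = 199.72; M_out = 199.72 + (+121) = 320.72.
T_out = 10⁶/320.72 = 3118.0 K → 3120 K; t = 31.2.
G = 99.47·ln 31.2 − 161.1 = 99.47·3.4404 − 161.1 = 181.118.
Rounded: 181.

181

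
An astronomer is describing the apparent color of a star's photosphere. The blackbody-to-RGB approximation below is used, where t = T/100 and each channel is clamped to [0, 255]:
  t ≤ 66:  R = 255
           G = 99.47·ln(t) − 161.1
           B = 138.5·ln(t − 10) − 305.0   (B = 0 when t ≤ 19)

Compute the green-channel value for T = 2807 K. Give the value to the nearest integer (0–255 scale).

171

t = 2807/100 = 28.07; the t ≤ 66 branch applies.
G = 99.47·ln 28.07 − 161.1 = 99.47·3.3347 − 161.1 = 170.603.
Rounded: 171.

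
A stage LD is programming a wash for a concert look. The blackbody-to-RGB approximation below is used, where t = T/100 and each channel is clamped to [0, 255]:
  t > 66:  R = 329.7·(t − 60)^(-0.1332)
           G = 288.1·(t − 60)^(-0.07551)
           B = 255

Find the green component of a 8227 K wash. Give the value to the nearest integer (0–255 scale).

t = 8227/100 = 82.27; the t > 66 branch applies.
G = 288.1·(82.27 − 60)^(-0.07551) = 288.1·22.27^(-0.07551) = 288.1·0.79110 = 227.917.
Rounded: 228.

228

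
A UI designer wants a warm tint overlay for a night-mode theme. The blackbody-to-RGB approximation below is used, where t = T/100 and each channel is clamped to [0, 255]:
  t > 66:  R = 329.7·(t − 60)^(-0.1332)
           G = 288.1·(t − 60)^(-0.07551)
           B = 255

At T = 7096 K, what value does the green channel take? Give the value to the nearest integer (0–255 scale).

t = 7096/100 = 70.96; the t > 66 branch applies.
G = 288.1·(70.96 − 60)^(-0.07551) = 288.1·10.96^(-0.07551) = 288.1·0.83461 = 240.451.
Rounded: 240.

240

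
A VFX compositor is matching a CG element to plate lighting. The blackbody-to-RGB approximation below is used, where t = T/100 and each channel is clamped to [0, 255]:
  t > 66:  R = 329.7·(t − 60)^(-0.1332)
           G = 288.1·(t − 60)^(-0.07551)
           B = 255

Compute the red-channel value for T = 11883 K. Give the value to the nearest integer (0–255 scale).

t = 11883/100 = 118.83; the t > 66 branch applies.
R = 329.7·(118.83 − 60)^(-0.1332) = 329.7·58.83^(-0.1332) = 329.7·0.58115 = 191.606.
Rounded: 192.

192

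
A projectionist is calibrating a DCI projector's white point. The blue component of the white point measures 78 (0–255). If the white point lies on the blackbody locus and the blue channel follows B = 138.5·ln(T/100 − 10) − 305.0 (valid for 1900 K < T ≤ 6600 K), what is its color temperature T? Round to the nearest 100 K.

2600 K

ln(t − 10) = (78 + 305.0) / 138.5 = 2.7653.
t − 10 = e^2.7653 = 15.884, so t = 25.884.
T = 100·t = 2588 K → 2600 K to the nearest 100 K.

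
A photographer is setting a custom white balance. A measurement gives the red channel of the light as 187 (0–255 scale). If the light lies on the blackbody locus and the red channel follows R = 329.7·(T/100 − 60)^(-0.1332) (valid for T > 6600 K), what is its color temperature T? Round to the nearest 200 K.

13000 K

(t − 60)^(-0.1332) = 187/329.7 = 0.56718.
t − 60 = 0.56718^(1/-0.1332) = 0.56718^(-7.508) = 70.620, so t = 130.620.
T = 100·t = 13062 K → 13000 K to the nearest 200 K.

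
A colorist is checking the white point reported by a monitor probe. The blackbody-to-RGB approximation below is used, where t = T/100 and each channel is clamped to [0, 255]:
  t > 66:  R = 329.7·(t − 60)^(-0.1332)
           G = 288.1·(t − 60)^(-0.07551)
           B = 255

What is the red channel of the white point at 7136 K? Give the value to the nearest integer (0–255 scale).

t = 7136/100 = 71.36; the t > 66 branch applies.
R = 329.7·(71.36 − 60)^(-0.1332) = 329.7·11.36^(-0.1332) = 329.7·0.72348 = 238.530.
Rounded: 239.

239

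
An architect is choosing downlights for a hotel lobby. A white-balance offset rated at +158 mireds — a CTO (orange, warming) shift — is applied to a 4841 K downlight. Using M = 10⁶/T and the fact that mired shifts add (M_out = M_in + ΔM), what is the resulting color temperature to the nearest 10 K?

2740 K

M_in = 10⁶/4841 = 206.57 mireds.
M_out = 206.57 + (+158) = 364.57 mireds.
T_out = 10⁶/364.57 = 2743.0 K → 2740 K.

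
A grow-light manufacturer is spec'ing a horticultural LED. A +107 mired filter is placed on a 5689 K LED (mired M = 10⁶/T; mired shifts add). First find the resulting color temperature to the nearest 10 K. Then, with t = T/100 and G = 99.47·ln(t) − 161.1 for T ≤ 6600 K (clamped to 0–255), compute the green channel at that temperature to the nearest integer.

194

M_in = 10⁶/5689 = 175.78; M_out = 175.78 + (+107) = 282.78.
T_out = 10⁶/282.78 = 3536.3 K → 3540 K; t = 35.4.
G = 99.47·ln 35.4 − 161.1 = 99.47·3.5667 − 161.1 = 193.681.
Rounded: 194.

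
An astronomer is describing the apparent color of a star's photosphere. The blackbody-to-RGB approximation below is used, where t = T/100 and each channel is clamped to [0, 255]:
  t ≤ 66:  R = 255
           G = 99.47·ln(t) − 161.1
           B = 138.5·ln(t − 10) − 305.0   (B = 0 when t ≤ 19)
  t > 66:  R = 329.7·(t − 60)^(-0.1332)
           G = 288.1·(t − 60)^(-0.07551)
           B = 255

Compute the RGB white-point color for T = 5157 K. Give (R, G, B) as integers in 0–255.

t = 5157/100 = 51.57; the t ≤ 66 branch applies.
R = 255 by definition for t ≤ 66.
G = 99.47·ln 51.57 − 161.1 = 99.47·3.9429 − 161.1 = 231.104.
B = 138.5·ln(51.57 − 10) − 305.0 = 138.5·ln 41.57 − 305.0 = 138.5·3.7274 − 305.0 = 211.242.
Rounded: (255, 231, 211).

(255, 231, 211)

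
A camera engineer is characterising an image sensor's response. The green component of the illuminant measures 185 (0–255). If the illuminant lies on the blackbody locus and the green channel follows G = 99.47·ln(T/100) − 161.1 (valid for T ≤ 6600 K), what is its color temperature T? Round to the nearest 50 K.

ln t = (185 + 161.1) / 99.47 = 3.4794.
t = e^3.4794 = 32.442.
T = 100·t = 3244 K → 3250 K to the nearest 50 K.

3250 K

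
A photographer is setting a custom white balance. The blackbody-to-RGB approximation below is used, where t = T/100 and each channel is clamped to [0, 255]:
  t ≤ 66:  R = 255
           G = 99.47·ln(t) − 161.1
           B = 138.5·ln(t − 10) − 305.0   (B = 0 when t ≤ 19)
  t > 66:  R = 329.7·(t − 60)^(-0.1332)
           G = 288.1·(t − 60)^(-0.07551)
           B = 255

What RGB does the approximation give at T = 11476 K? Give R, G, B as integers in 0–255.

t = 11476/100 = 114.76; the t > 66 branch applies.
R = 329.7·(114.76 − 60)^(-0.1332) = 329.7·54.76^(-0.1332) = 329.7·0.58673 = 193.444.
G = 288.1·(114.76 − 60)^(-0.07551) = 288.1·54.76^(-0.07551) = 288.1·0.73914 = 212.947.
B = 255 by definition for t > 66.
Rounded: (193, 213, 255).

R=193, G=213, B=255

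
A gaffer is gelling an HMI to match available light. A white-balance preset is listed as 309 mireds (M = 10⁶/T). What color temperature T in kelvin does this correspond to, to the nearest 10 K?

T = 10⁶ / 309 = 3236.25 K → 3240 K.

3240 K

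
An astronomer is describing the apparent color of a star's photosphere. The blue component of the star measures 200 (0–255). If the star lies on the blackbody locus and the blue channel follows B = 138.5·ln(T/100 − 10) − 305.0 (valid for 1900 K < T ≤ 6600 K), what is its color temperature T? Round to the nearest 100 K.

ln(t − 10) = (200 + 305.0) / 138.5 = 3.6462.
t − 10 = e^3.6462 = 38.329, so t = 48.329.
T = 100·t = 4833 K → 4800 K to the nearest 100 K.

4800 K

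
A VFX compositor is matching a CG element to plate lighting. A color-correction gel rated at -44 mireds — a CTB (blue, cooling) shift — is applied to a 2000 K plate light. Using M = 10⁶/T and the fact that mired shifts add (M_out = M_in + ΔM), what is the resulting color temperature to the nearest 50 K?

M_in = 10⁶/2000 = 500.00 mireds.
M_out = 500.00 + (-44) = 456.00 mireds.
T_out = 10⁶/456.00 = 2193.0 K → 2200 K.

2200 K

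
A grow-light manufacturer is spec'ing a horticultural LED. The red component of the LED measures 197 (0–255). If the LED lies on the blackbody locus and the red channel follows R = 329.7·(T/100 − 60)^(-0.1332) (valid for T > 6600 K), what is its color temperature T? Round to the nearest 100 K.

(t − 60)^(-0.1332) = 197/329.7 = 0.59751.
t − 60 = 0.59751^(1/-0.1332) = 0.59751^(-7.508) = 47.761, so t = 107.761.
T = 100·t = 10776 K → 10800 K to the nearest 100 K.

10800 K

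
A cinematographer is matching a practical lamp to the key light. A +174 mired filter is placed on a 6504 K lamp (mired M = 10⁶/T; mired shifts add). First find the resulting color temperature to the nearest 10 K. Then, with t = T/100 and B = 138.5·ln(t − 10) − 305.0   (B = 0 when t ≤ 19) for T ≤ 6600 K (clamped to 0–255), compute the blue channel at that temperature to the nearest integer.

113

M_in = 10⁶/6504 = 153.75; M_out = 153.75 + (+174) = 327.75.
T_out = 10⁶/327.75 = 3051.1 K → 3050 K; t = 30.5.
B = 138.5·ln(30.5 − 10) − 305.0 = 138.5·ln 20.5 − 305.0 = 138.5·3.0204 − 305.0 = 113.329.
Rounded: 113.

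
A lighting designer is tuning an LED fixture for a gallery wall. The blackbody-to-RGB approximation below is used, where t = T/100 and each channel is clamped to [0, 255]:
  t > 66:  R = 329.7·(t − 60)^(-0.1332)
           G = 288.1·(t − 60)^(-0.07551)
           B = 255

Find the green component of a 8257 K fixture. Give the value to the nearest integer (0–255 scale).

t = 8257/100 = 82.57; the t > 66 branch applies.
G = 288.1·(82.57 − 60)^(-0.07551) = 288.1·22.57^(-0.07551) = 288.1·0.79031 = 227.687.
Rounded: 228.

228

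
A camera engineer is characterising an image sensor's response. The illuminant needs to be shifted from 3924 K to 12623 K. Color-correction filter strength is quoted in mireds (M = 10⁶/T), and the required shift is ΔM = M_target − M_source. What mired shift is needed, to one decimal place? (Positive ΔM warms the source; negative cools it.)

-175.6 mireds

M_source = 10⁶/3924 = 254.842; M_target = 10⁶/12623 = 79.220.
ΔM = 79.220 − 254.842 = -175.622 → -175.6 mireds, a cooling shift.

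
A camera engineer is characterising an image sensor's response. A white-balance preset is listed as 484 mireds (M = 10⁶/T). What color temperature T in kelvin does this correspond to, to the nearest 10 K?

2070 K

T = 10⁶ / 484 = 2066.12 K → 2070 K.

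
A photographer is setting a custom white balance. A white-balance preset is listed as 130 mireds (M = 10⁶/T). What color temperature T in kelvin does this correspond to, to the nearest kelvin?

T = 10⁶ / 130 = 7692.31 K → 7692 K.

7692 K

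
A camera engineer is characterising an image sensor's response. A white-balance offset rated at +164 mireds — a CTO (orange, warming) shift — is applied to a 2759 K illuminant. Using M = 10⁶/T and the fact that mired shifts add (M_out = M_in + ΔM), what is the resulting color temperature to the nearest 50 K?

M_in = 10⁶/2759 = 362.45 mireds.
M_out = 362.45 + (+164) = 526.45 mireds.
T_out = 10⁶/526.45 = 1899.5 K → 1900 K.

1900 K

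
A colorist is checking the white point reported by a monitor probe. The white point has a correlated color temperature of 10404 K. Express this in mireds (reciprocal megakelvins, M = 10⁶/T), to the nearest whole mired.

M = 10⁶ / 10404 = 96.117 → 96 mireds.

96 mireds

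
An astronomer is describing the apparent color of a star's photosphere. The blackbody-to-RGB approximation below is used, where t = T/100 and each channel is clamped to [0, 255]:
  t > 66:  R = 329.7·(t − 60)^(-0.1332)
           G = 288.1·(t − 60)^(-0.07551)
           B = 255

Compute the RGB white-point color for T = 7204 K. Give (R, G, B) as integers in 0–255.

(237, 239, 255)

t = 7204/100 = 72.04; the t > 66 branch applies.
R = 329.7·(72.04 − 60)^(-0.1332) = 329.7·12.04^(-0.1332) = 329.7·0.71789 = 236.690.
G = 288.1·(72.04 − 60)^(-0.07551) = 288.1·12.04^(-0.07551) = 288.1·0.82871 = 238.751.
B = 255 by definition for t > 66.
Rounded: (237, 239, 255).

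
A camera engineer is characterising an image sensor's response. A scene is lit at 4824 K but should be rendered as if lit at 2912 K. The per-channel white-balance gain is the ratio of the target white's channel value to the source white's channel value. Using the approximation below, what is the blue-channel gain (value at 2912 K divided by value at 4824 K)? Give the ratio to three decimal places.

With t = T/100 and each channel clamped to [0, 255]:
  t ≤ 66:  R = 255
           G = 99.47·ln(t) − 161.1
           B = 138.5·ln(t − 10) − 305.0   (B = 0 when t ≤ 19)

0.519

At 4824 K (t = 48.24):
  B = 138.5·ln(48.24 − 10) − 305.0 = 138.5·ln 38.24 − 305.0 = 138.5·3.6439 − 305.0 = 199.678.
At 2912 K (t = 29.12):
  B = 138.5·ln(29.12 − 10) − 305.0 = 138.5·ln 19.12 − 305.0 = 138.5·2.9507 − 305.0 = 103.677.
Gain = 103.677 / 199.678 = 0.5192 → 0.519.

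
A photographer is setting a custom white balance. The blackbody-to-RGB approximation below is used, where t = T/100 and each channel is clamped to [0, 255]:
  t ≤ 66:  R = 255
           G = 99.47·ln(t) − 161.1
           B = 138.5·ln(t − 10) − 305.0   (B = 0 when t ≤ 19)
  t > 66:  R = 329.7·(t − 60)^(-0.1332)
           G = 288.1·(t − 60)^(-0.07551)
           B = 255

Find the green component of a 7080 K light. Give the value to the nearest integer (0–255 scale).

t = 7080/100 = 70.8; the t > 66 branch applies.
G = 288.1·(70.8 − 60)^(-0.07551) = 288.1·10.8^(-0.07551) = 288.1·0.83554 = 240.718.
Rounded: 241.

241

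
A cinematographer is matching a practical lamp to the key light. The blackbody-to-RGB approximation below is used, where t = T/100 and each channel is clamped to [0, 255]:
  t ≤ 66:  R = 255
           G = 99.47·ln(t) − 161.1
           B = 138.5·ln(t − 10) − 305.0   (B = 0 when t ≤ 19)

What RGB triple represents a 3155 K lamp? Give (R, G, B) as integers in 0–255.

(255, 182, 120)

t = 3155/100 = 31.55; the t ≤ 66 branch applies.
R = 255 by definition for t ≤ 66.
G = 99.47·ln 31.55 − 161.1 = 99.47·3.4516 − 161.1 = 182.228.
B = 138.5·ln(31.55 − 10) − 305.0 = 138.5·ln 21.55 − 305.0 = 138.5·3.0704 − 305.0 = 120.247.
Rounded: (255, 182, 120).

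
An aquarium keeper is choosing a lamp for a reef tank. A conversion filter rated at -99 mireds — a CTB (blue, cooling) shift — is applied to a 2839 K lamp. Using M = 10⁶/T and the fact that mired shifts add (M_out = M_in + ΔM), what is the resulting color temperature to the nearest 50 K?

M_in = 10⁶/2839 = 352.24 mireds.
M_out = 352.24 + (-99) = 253.24 mireds.
T_out = 10⁶/253.24 = 3948.9 K → 3950 K.

3950 K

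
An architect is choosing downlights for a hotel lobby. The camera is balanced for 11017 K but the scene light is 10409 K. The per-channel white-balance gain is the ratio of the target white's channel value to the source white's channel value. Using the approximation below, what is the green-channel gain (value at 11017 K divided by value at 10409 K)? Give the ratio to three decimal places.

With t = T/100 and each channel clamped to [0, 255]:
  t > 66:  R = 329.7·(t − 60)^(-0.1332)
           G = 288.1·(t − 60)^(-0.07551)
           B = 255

0.990

At 10409 K (t = 104.09):
  G = 288.1·(104.09 − 60)^(-0.07551) = 288.1·44.09^(-0.07551) = 288.1·0.75134 = 216.461.
At 11017 K (t = 110.17):
  G = 288.1·(110.17 − 60)^(-0.07551) = 288.1·50.17^(-0.07551) = 288.1·0.74405 = 214.359.
Gain = 214.359 / 216.461 = 0.9903 → 0.990.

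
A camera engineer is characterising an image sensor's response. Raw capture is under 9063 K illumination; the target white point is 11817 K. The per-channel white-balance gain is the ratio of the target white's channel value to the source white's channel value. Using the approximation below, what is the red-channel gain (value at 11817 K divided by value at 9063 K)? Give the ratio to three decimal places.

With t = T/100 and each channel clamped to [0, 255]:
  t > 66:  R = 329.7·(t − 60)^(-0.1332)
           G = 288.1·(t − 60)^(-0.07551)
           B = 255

At 9063 K (t = 90.63):
  R = 329.7·(90.63 − 60)^(-0.1332) = 329.7·30.63^(-0.1332) = 329.7·0.63394 = 209.009.
At 11817 K (t = 118.17):
  R = 329.7·(118.17 − 60)^(-0.1332) = 329.7·58.17^(-0.1332) = 329.7·0.58203 = 191.894.
Gain = 191.894 / 209.009 = 0.9181 → 0.918.

0.918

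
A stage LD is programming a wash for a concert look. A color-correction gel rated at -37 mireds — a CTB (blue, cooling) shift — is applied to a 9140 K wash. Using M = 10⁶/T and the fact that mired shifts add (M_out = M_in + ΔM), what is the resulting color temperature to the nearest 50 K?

13800 K

M_in = 10⁶/9140 = 109.41 mireds.
M_out = 109.41 + (-37) = 72.41 mireds.
T_out = 10⁶/72.41 = 13810.4 K → 13800 K.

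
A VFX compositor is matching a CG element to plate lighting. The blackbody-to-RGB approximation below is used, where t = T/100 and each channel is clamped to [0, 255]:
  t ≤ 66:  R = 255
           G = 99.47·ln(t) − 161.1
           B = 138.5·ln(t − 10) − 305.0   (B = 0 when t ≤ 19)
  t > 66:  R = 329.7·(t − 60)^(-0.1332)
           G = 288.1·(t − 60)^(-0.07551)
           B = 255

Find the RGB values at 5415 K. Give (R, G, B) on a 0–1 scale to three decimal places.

(1.000, 0.925, 0.861)

t = 5415/100 = 54.15; the t ≤ 66 branch applies.
R = 255 by definition for t ≤ 66.
G = 99.47·ln 54.15 − 161.1 = 99.47·3.9918 − 161.1 = 235.960.
B = 138.5·ln(54.15 − 10) − 305.0 = 138.5·ln 44.15 − 305.0 = 138.5·3.7876 − 305.0 = 219.582.
Dividing each by 255: (1.0000, 0.9253, 0.8611) → (1.000, 0.925, 0.861).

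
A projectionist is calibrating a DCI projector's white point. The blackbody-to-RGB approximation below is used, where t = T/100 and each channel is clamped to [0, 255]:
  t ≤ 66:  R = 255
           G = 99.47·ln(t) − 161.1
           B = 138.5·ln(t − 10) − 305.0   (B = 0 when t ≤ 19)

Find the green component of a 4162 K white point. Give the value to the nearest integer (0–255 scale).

210

t = 4162/100 = 41.62; the t ≤ 66 branch applies.
G = 99.47·ln 41.62 − 161.1 = 99.47·3.7286 − 161.1 = 209.782.
Rounded: 210.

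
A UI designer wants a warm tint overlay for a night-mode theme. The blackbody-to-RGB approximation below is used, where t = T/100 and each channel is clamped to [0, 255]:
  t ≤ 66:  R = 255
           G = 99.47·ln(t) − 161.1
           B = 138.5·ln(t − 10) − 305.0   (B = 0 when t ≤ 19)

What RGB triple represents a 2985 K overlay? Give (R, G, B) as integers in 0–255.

t = 2985/100 = 29.85; the t ≤ 66 branch applies.
R = 255 by definition for t ≤ 66.
G = 99.47·ln 29.85 − 161.1 = 99.47·3.3962 − 161.1 = 176.719.
B = 138.5·ln(29.85 − 10) − 305.0 = 138.5·ln 19.85 − 305.0 = 138.5·2.9882 − 305.0 = 108.866.
Rounded: (255, 177, 109).

(255, 177, 109)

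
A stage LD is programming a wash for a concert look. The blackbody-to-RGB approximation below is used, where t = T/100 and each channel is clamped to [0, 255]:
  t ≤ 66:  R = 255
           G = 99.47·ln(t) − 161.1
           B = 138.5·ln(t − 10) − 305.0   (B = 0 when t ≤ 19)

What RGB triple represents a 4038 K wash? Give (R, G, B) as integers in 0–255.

(255, 207, 168)

t = 4038/100 = 40.38; the t ≤ 66 branch applies.
R = 255 by definition for t ≤ 66.
G = 99.47·ln 40.38 − 161.1 = 99.47·3.6983 − 161.1 = 206.773.
B = 138.5·ln(40.38 − 10) − 305.0 = 138.5·ln 30.38 − 305.0 = 138.5·3.4138 − 305.0 = 167.809.
Rounded: (255, 207, 168).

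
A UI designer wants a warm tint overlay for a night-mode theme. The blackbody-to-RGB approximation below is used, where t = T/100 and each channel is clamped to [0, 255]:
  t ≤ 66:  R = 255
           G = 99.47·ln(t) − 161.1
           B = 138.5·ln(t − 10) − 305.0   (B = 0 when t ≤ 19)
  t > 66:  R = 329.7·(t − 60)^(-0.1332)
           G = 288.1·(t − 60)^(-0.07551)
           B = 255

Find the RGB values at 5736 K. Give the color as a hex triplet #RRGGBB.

t = 5736/100 = 57.36; the t ≤ 66 branch applies.
R = 255 by definition for t ≤ 66.
G = 99.47·ln 57.36 − 161.1 = 99.47·4.0493 − 161.1 = 241.689.
B = 138.5·ln(57.36 − 10) − 305.0 = 138.5·ln 47.36 − 305.0 = 138.5·3.8578 − 305.0 = 229.302.
Rounded: (255, 242, 229).
In hex: #FFF2E5.

#FFF2E5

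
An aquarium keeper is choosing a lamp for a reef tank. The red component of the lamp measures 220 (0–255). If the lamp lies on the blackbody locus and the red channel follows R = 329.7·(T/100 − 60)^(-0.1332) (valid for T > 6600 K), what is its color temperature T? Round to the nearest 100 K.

8100 K

(t − 60)^(-0.1332) = 220/329.7 = 0.66727.
t − 60 = 0.66727^(1/-0.1332) = 0.66727^(-7.508) = 20.847, so t = 80.847.
T = 100·t = 8085 K → 8100 K to the nearest 100 K.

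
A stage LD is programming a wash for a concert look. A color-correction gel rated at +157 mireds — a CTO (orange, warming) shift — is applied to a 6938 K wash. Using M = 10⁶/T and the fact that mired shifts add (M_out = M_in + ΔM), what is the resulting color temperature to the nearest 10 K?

3320 K

M_in = 10⁶/6938 = 144.13 mireds.
M_out = 144.13 + (+157) = 301.13 mireds.
T_out = 10⁶/301.13 = 3320.8 K → 3320 K.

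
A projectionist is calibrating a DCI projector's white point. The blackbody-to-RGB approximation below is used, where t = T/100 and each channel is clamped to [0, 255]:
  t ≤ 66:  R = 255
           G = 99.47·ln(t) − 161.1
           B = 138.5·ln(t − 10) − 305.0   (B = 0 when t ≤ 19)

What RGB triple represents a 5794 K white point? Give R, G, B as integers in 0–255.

t = 5794/100 = 57.94; the t ≤ 66 branch applies.
R = 255 by definition for t ≤ 66.
G = 99.47·ln 57.94 − 161.1 = 99.47·4.0594 − 161.1 = 242.689.
B = 138.5·ln(57.94 − 10) − 305.0 = 138.5·ln 47.94 − 305.0 = 138.5·3.8700 − 305.0 = 230.988.
Rounded: (255, 243, 231).

R=255, G=243, B=231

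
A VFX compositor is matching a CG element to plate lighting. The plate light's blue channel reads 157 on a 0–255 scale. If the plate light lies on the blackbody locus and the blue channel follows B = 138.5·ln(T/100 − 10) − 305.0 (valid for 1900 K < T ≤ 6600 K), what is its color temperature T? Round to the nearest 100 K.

3800 K

ln(t − 10) = (157 + 305.0) / 138.5 = 3.3357.
t − 10 = e^3.3357 = 28.099, so t = 38.099.
T = 100·t = 3810 K → 3800 K to the nearest 100 K.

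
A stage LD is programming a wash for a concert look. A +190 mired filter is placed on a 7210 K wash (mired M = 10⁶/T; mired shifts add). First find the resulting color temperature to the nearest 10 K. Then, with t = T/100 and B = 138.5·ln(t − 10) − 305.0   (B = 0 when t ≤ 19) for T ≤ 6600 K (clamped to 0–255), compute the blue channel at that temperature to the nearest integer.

M_in = 10⁶/7210 = 138.70; M_out = 138.70 + (+190) = 328.70.
T_out = 10⁶/328.70 = 3042.3 K → 3040 K; t = 30.4.
B = 138.5·ln(30.4 − 10) − 305.0 = 138.5·ln 20.4 − 305.0 = 138.5·3.0155 − 305.0 = 112.652.
Rounded: 113.

113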